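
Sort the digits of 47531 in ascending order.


The number 47531 has digits: 4, 7, 5, 3, 1
Sorted: 1, 3, 4, 5, 7
Joining the sorted digits gives the result.
Final answer: 13457


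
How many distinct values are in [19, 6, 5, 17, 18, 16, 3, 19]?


List all unique values:
Distinct values: [3, 5, 6, 16, 17, 18, 19]
Count = 7
Final answer: 7


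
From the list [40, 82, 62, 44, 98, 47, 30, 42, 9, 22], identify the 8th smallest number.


Sort ascending: [9, 22, 30, 40, 42, 44, 47, 62, 82, 98]
The 8th element (1-indexed) is at index 7.
Value = 62
Final answer: 62


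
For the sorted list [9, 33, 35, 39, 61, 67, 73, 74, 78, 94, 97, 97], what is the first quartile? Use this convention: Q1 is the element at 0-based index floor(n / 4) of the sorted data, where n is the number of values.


The list has n = 12 elements.
Q1 index = floor(12 / 4) = floor(3) = 3
Counting from index 0 in the sorted data, the element at index 3 is 39.
Final answer: 39


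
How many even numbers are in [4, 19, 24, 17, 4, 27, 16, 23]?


Check each element:
  4 is even
  19 is odd
  24 is even
  17 is odd
  4 is even
  27 is odd
  16 is even
  23 is odd
Evens: [4, 24, 4, 16]
Count of evens = 4
Final answer: 4


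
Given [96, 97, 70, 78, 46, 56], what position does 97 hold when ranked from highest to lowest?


Sort descending: [97, 96, 78, 70, 56, 46]
Find 97 in the sorted list.
97 is at position 1.
Final answer: 1


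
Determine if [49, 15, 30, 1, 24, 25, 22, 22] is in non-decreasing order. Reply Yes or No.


Check consecutive pairs:
  49 <= 15? False
  15 <= 30? True
  30 <= 1? False
  1 <= 24? True
  24 <= 25? True
  25 <= 22? False
  22 <= 22? True
3 consecutive pair(s) are out of order, so the list is not sorted.
Final answer: No


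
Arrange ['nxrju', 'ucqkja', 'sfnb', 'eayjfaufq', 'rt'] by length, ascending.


Compute lengths:
  'nxrju' has length 5
  'ucqkja' has length 6
  'sfnb' has length 4
  'eayjfaufq' has length 9
  'rt' has length 2
Lengths in increasing order: 2 < 4 < 5 < 6 < 9
Listing the words in that order gives the answer.
Final answer: ['rt', 'sfnb', 'nxrju', 'ucqkja', 'eayjfaufq']


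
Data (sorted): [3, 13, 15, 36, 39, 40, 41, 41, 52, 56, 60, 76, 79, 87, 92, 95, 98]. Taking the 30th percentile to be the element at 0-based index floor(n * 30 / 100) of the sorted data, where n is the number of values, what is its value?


The dataset has n = 17 elements.
Index = floor(17 * 30 / 100) = floor(510 / 100) = floor(5.1) = 5
Counting from index 0 in the sorted data, the element at index 5 is 40.
Final answer: 40


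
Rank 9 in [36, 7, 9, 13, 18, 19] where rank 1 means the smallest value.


Sort ascending: [7, 9, 13, 18, 19, 36]
Find 9 in the sorted list.
9 is at position 2 (1-indexed).
Final answer: 2


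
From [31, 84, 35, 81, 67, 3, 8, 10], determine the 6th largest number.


Sort descending: [84, 81, 67, 35, 31, 10, 8, 3]
The 6th element (1-indexed) is at index 5.
Value = 10
Final answer: 10


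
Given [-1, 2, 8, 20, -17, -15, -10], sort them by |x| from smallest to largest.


Compute absolute values:
  |-1| = 1
  |2| = 2
  |8| = 8
  |20| = 20
  |-17| = 17
  |-15| = 15
  |-10| = 10
Absolute values in increasing order: 1 < 2 < 8 < 10 < 15 < 17 < 20
Listing the original numbers in that order gives the answer.
Final answer: [-1, 2, 8, -10, -15, -17, 20]


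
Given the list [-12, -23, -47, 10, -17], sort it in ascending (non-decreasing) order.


Original list: [-12, -23, -47, 10, -17]
Repeatedly take the smallest remaining element:
  Remaining [-12, -23, -47, 10, -17] -> smallest is -47
  Remaining [-12, -23, 10, -17] -> smallest is -23
  Remaining [-12, 10, -17] -> smallest is -17
  Remaining [-12, 10] -> smallest is -12
  Remaining [10] -> smallest is 10
Collecting the picks in order gives the sorted list.
Final answer: [-47, -23, -17, -12, 10]


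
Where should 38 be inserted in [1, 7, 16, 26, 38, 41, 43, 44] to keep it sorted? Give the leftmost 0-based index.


List is sorted: [1, 7, 16, 26, 38, 41, 43, 44]
We need the leftmost position where 38 can be inserted, i.e. the first index whose element is >= 38 (or the end of the list if none is).
Binary search with low=0, high=8 (0-based indices):
  low=0, high=8, mid=4: a[4]=38 >= 38, so high = 4
  low=0, high=4, mid=2: a[2]=16 < 38, so low = 3
  low=3, high=4, mid=3: a[3]=26 < 38, so low = 4
Now low = high = 4, so the insertion index is 4.
Final answer: 4


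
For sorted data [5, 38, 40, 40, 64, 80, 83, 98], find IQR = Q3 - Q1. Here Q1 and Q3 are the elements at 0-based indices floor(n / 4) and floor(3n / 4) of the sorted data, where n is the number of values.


The data has n = 8 elements.
Q1 index = floor(8 / 4) = floor(2) = 2; Q3 index = floor(3 * 8 / 4) = floor(6) = 6
Q1 = element at index 2 = 40
Q3 = element at index 6 = 83
IQR = 83 - 40 = 43
Final answer: 43


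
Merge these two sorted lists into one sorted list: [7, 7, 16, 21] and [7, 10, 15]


List A: [7, 7, 16, 21]
List B: [7, 10, 15]
Repeatedly compare the front elements and take the smaller:
  7 vs 7 -> take 7
  7 vs 7 -> take 7
  16 vs 7 -> take 7
  16 vs 10 -> take 10
  16 vs 15 -> take 15
  B is exhausted; append the rest of A: [16, 21]
Final answer: [7, 7, 7, 10, 15, 16, 21]


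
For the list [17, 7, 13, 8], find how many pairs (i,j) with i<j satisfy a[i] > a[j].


For each element, count the later elements that are smaller than it:
  17 (index 0): smaller elements after it = [7, 13, 8] -> 3
  7 (index 1): smaller elements after it = [] -> 0
  13 (index 2): smaller elements after it = [8] -> 1
Total inversions = 3 + 0 + 1 = 4
Final answer: 4


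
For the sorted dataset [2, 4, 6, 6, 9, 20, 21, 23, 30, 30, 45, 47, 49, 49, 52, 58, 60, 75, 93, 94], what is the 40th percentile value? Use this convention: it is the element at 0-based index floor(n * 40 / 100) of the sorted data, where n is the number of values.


The dataset has n = 20 elements.
Index = floor(20 * 40 / 100) = floor(800 / 100) = floor(8) = 8
Counting from index 0 in the sorted data, the element at index 8 is 30.
Final answer: 30


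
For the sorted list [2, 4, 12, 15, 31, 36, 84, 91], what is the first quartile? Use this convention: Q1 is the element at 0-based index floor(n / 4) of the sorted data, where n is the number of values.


The list has n = 8 elements.
Q1 index = floor(8 / 4) = floor(2) = 2
Counting from index 0 in the sorted data, the element at index 2 is 12.
Final answer: 12


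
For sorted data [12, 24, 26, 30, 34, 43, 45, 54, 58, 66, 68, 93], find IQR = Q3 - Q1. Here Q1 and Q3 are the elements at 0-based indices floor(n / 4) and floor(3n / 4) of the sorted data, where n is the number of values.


The data has n = 12 elements.
Q1 index = floor(12 / 4) = floor(3) = 3; Q3 index = floor(3 * 12 / 4) = floor(9) = 9
Q1 = element at index 3 = 30
Q3 = element at index 9 = 66
IQR = 66 - 30 = 36
Final answer: 36


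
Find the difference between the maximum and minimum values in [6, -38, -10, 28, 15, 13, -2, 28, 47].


Maximum value: 47
Minimum value: -38
Range = 47 - (-38) = 85
Final answer: 85


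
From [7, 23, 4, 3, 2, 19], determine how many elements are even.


Check each element:
  7 is odd
  23 is odd
  4 is even
  3 is odd
  2 is even
  19 is odd
Evens: [4, 2]
Count of evens = 2
Final answer: 2


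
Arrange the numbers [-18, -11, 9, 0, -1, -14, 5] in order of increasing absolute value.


Compute absolute values:
  |-18| = 18
  |-11| = 11
  |9| = 9
  |0| = 0
  |-1| = 1
  |-14| = 14
  |5| = 5
Absolute values in increasing order: 0 < 1 < 5 < 9 < 11 < 14 < 18
Listing the original numbers in that order gives the answer.
Final answer: [0, -1, 5, 9, -11, -14, -18]


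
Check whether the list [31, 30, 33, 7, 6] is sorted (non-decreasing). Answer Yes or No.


Check consecutive pairs:
  31 <= 30? False
  30 <= 33? True
  33 <= 7? False
  7 <= 6? False
3 consecutive pair(s) are out of order, so the list is not sorted.
Final answer: No


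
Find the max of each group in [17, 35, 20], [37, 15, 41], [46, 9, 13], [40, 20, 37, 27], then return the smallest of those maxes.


Find max of each group:
  Group 1: [17, 35, 20] -> max = 35
  Group 2: [37, 15, 41] -> max = 41
  Group 3: [46, 9, 13] -> max = 46
  Group 4: [40, 20, 37, 27] -> max = 40
Maxes: [35, 41, 46, 40]
Minimum of maxes = 35
Final answer: 35


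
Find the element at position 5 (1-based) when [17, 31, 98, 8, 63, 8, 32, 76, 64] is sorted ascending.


Sort ascending: [8, 8, 17, 31, 32, 63, 64, 76, 98]
The 5th element (1-indexed) is at index 4.
Value = 32
Final answer: 32


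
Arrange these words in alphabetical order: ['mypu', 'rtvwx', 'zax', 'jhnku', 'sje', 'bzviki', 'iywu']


Compare strings character by character (the first differing letter decides):
  'bzviki' < 'iywu' since 'b' < 'i' at position 1
  'iywu' < 'jhnku' since 'i' < 'j' at position 1
  'jhnku' < 'mypu' since 'j' < 'm' at position 1
  'mypu' < 'rtvwx' since 'm' < 'r' at position 1
  'rtvwx' < 'sje' since 'r' < 's' at position 1
  'sje' < 'zax' since 's' < 'z' at position 1
Chaining these comparisons gives the alphabetical order.
Final answer: ['bzviki', 'iywu', 'jhnku', 'mypu', 'rtvwx', 'sje', 'zax']


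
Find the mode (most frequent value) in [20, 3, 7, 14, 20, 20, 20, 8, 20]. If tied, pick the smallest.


Count the frequency of each value:
  3 appears 1 time(s)
  7 appears 1 time(s)
  8 appears 1 time(s)
  14 appears 1 time(s)
  20 appears 5 time(s)
Maximum frequency is 5.
Only 20 reaches that frequency, so it is the mode.
Final answer: 20


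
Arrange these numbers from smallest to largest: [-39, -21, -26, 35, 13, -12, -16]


Original list: [-39, -21, -26, 35, 13, -12, -16]
Repeatedly take the smallest remaining element:
  Remaining [-39, -21, -26, 35, 13, -12, -16] -> smallest is -39
  Remaining [-21, -26, 35, 13, -12, -16] -> smallest is -26
  Remaining [-21, 35, 13, -12, -16] -> smallest is -21
  Remaining [35, 13, -12, -16] -> smallest is -16
  Remaining [35, 13, -12] -> smallest is -12
  Remaining [35, 13] -> smallest is 13
  Remaining [35] -> smallest is 35
Collecting the picks in order gives the sorted list.
Final answer: [-39, -26, -21, -16, -12, 13, 35]


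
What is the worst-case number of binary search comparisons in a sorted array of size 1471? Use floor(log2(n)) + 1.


Binary search halves the search space each step.
Maximum comparisons = floor(log2(1471)) + 1
log2(1471) = 10.5226
floor(log2(1471)) = 10, so 10 + 1 = 11
Final answer: 11


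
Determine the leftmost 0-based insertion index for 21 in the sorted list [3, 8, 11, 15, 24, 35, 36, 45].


List is sorted: [3, 8, 11, 15, 24, 35, 36, 45]
We need the leftmost position where 21 can be inserted, i.e. the first index whose element is >= 21 (or the end of the list if none is).
Binary search with low=0, high=8 (0-based indices):
  low=0, high=8, mid=4: a[4]=24 >= 21, so high = 4
  low=0, high=4, mid=2: a[2]=11 < 21, so low = 3
  low=3, high=4, mid=3: a[3]=15 < 21, so low = 4
Now low = high = 4, so the insertion index is 4.
Final answer: 4


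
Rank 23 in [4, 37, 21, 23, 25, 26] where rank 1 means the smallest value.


Sort ascending: [4, 21, 23, 25, 26, 37]
Find 23 in the sorted list.
23 is at position 3 (1-indexed).
Final answer: 3


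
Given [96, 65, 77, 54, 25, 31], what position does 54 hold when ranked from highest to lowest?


Sort descending: [96, 77, 65, 54, 31, 25]
Find 54 in the sorted list.
54 is at position 4.
Final answer: 4


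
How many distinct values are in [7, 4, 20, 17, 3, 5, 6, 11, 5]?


List all unique values:
Distinct values: [3, 4, 5, 6, 7, 11, 17, 20]
Count = 8
Final answer: 8


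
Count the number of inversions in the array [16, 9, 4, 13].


For each element, count the later elements that are smaller than it:
  16 (index 0): smaller elements after it = [9, 4, 13] -> 3
  9 (index 1): smaller elements after it = [4] -> 1
  4 (index 2): smaller elements after it = [] -> 0
Total inversions = 3 + 1 + 0 = 4
Final answer: 4


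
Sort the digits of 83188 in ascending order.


The number 83188 has digits: 8, 3, 1, 8, 8
Sorted: 1, 3, 8, 8, 8
Joining the sorted digits gives the result.
Final answer: 13888


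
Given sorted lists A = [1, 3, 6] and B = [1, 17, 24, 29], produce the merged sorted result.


List A: [1, 3, 6]
List B: [1, 17, 24, 29]
Repeatedly compare the front elements and take the smaller:
  1 vs 1 -> take 1
  3 vs 1 -> take 1
  3 vs 17 -> take 3
  6 vs 17 -> take 6
  A is exhausted; append the rest of B: [17, 24, 29]
Final answer: [1, 1, 3, 6, 17, 24, 29]


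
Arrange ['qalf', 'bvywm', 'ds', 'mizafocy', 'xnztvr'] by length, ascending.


Compute lengths:
  'qalf' has length 4
  'bvywm' has length 5
  'ds' has length 2
  'mizafocy' has length 8
  'xnztvr' has length 6
Lengths in increasing order: 2 < 4 < 5 < 6 < 8
Listing the words in that order gives the answer.
Final answer: ['ds', 'qalf', 'bvywm', 'xnztvr', 'mizafocy']


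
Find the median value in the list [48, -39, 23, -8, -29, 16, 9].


First, sort the list: [-39, -29, -8, 9, 16, 23, 48]
The list has 7 elements (odd count).
The middle index is 3 (0-based), and the element there is 9.
Final answer: 9


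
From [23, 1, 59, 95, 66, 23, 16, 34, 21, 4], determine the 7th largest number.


Sort descending: [95, 66, 59, 34, 23, 23, 21, 16, 4, 1]
The 7th element (1-indexed) is at index 6.
Value = 21
Final answer: 21


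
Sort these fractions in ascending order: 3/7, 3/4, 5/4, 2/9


Convert to decimal for comparison:
  3/7 = 0.4286
  3/4 = 0.75
  5/4 = 1.25
  2/9 = 0.2222
Decimals in increasing order: 0.2222 < 0.4286 < 0.75 < 1.25
Writing each back as its fraction gives the sorted order.
Final answer: 2/9, 3/7, 3/4, 5/4


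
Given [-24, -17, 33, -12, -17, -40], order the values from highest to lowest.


Original list: [-24, -17, 33, -12, -17, -40]
Repeatedly take the largest remaining element:
  Remaining [-24, -17, 33, -12, -17, -40] -> largest is 33
  Remaining [-24, -17, -12, -17, -40] -> largest is -12
  Remaining [-24, -17, -17, -40] -> largest is -17
  Remaining [-24, -17, -40] -> largest is -17
  Remaining [-24, -40] -> largest is -24
  Remaining [-40] -> largest is -40
Collecting the picks in order gives the descending list.
Final answer: [33, -12, -17, -17, -24, -40]


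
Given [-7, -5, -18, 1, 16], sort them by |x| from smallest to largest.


Compute absolute values:
  |-7| = 7
  |-5| = 5
  |-18| = 18
  |1| = 1
  |16| = 16
Absolute values in increasing order: 1 < 5 < 7 < 16 < 18
Listing the original numbers in that order gives the answer.
Final answer: [1, -5, -7, 16, -18]


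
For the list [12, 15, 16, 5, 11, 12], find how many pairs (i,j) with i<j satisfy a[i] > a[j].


For each element, count the later elements that are smaller than it:
  12 (index 0): smaller elements after it = [5, 11] -> 2
  15 (index 1): smaller elements after it = [5, 11, 12] -> 3
  16 (index 2): smaller elements after it = [5, 11, 12] -> 3
  5 (index 3): smaller elements after it = [] -> 0
  11 (index 4): smaller elements after it = [] -> 0
Total inversions = 2 + 3 + 3 + 0 + 0 = 8
Final answer: 8


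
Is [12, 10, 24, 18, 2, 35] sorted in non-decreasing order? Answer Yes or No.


Check consecutive pairs:
  12 <= 10? False
  10 <= 24? True
  24 <= 18? False
  18 <= 2? False
  2 <= 35? True
3 consecutive pair(s) are out of order, so the list is not sorted.
Final answer: No


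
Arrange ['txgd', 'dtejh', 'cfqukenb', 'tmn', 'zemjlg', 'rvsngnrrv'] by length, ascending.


Compute lengths:
  'txgd' has length 4
  'dtejh' has length 5
  'cfqukenb' has length 8
  'tmn' has length 3
  'zemjlg' has length 6
  'rvsngnrrv' has length 9
Lengths in increasing order: 3 < 4 < 5 < 6 < 8 < 9
Listing the words in that order gives the answer.
Final answer: ['tmn', 'txgd', 'dtejh', 'zemjlg', 'cfqukenb', 'rvsngnrrv']


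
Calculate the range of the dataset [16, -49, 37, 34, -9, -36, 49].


Maximum value: 49
Minimum value: -49
Range = 49 - (-49) = 98
Final answer: 98


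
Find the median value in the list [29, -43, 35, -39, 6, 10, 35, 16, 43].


First, sort the list: [-43, -39, 6, 10, 16, 29, 35, 35, 43]
The list has 9 elements (odd count).
The middle index is 4 (0-based), and the element there is 16.
Final answer: 16


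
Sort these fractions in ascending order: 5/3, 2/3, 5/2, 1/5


Convert to decimal for comparison:
  5/3 = 1.6667
  2/3 = 0.6667
  5/2 = 2.5
  1/5 = 0.2
Decimals in increasing order: 0.2 < 0.6667 < 1.6667 < 2.5
Writing each back as its fraction gives the sorted order.
Final answer: 1/5, 2/3, 5/3, 5/2


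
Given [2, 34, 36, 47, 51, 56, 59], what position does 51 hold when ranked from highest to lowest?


Sort descending: [59, 56, 51, 47, 36, 34, 2]
Find 51 in the sorted list.
51 is at position 3.
Final answer: 3


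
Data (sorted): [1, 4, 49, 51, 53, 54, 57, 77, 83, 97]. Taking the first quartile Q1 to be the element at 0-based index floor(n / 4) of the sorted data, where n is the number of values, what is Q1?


The list has n = 10 elements.
Q1 index = floor(10 / 4) = floor(2.5) = 2
Counting from index 0 in the sorted data, the element at index 2 is 49.
Final answer: 49


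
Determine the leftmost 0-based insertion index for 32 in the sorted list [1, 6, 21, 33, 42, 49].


List is sorted: [1, 6, 21, 33, 42, 49]
We need the leftmost position where 32 can be inserted, i.e. the first index whose element is >= 32 (or the end of the list if none is).
Binary search with low=0, high=6 (0-based indices):
  low=0, high=6, mid=3: a[3]=33 >= 32, so high = 3
  low=0, high=3, mid=1: a[1]=6 < 32, so low = 2
  low=2, high=3, mid=2: a[2]=21 < 32, so low = 3
Now low = high = 3, so the insertion index is 3.
Final answer: 3


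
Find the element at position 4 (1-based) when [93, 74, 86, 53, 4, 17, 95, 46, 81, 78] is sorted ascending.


Sort ascending: [4, 17, 46, 53, 74, 78, 81, 86, 93, 95]
The 4th element (1-indexed) is at index 3.
Value = 53
Final answer: 53


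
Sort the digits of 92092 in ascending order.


The number 92092 has digits: 9, 2, 0, 9, 2
Sorted: 0, 2, 2, 9, 9
Joining the sorted digits gives the result.
Final answer: 02299


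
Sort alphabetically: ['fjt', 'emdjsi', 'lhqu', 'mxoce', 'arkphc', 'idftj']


Compare strings character by character (the first differing letter decides):
  'arkphc' < 'emdjsi' since 'a' < 'e' at position 1
  'emdjsi' < 'fjt' since 'e' < 'f' at position 1
  'fjt' < 'idftj' since 'f' < 'i' at position 1
  'idftj' < 'lhqu' since 'i' < 'l' at position 1
  'lhqu' < 'mxoce' since 'l' < 'm' at position 1
Chaining these comparisons gives the alphabetical order.
Final answer: ['arkphc', 'emdjsi', 'fjt', 'idftj', 'lhqu', 'mxoce']


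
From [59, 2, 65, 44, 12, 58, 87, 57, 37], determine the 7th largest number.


Sort descending: [87, 65, 59, 58, 57, 44, 37, 12, 2]
The 7th element (1-indexed) is at index 6.
Value = 37
Final answer: 37


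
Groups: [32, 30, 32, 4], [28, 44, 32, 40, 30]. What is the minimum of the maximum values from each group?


Find max of each group:
  Group 1: [32, 30, 32, 4] -> max = 32
  Group 2: [28, 44, 32, 40, 30] -> max = 44
Maxes: [32, 44]
Minimum of maxes = 32
Final answer: 32


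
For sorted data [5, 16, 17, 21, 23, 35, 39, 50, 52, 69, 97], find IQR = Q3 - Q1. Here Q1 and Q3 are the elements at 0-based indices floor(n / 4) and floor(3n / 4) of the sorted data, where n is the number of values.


The data has n = 11 elements.
Q1 index = floor(11 / 4) = floor(2.75) = 2; Q3 index = floor(3 * 11 / 4) = floor(8.25) = 8
Q1 = element at index 2 = 17
Q3 = element at index 8 = 52
IQR = 52 - 17 = 35
Final answer: 35


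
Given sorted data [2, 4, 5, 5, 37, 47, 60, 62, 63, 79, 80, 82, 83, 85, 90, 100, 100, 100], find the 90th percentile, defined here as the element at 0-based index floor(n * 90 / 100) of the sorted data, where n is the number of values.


The dataset has n = 18 elements.
Index = floor(18 * 90 / 100) = floor(1620 / 100) = floor(16.2) = 16
Counting from index 0 in the sorted data, the element at index 16 is 100.
Final answer: 100


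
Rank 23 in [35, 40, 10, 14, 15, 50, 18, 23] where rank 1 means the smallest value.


Sort ascending: [10, 14, 15, 18, 23, 35, 40, 50]
Find 23 in the sorted list.
23 is at position 5 (1-indexed).
Final answer: 5


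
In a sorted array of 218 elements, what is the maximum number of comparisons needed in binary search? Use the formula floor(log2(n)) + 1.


Binary search halves the search space each step.
Maximum comparisons = floor(log2(218)) + 1
log2(218) = 7.7682
floor(log2(218)) = 7, so 7 + 1 = 8
Final answer: 8


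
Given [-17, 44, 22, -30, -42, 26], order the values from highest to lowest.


Original list: [-17, 44, 22, -30, -42, 26]
Repeatedly take the largest remaining element:
  Remaining [-17, 44, 22, -30, -42, 26] -> largest is 44
  Remaining [-17, 22, -30, -42, 26] -> largest is 26
  Remaining [-17, 22, -30, -42] -> largest is 22
  Remaining [-17, -30, -42] -> largest is -17
  Remaining [-30, -42] -> largest is -30
  Remaining [-42] -> largest is -42
Collecting the picks in order gives the descending list.
Final answer: [44, 26, 22, -17, -30, -42]


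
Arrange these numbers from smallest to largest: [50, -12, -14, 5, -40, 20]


Original list: [50, -12, -14, 5, -40, 20]
Repeatedly take the smallest remaining element:
  Remaining [50, -12, -14, 5, -40, 20] -> smallest is -40
  Remaining [50, -12, -14, 5, 20] -> smallest is -14
  Remaining [50, -12, 5, 20] -> smallest is -12
  Remaining [50, 5, 20] -> smallest is 5
  Remaining [50, 20] -> smallest is 20
  Remaining [50] -> smallest is 50
Collecting the picks in order gives the sorted list.
Final answer: [-40, -14, -12, 5, 20, 50]


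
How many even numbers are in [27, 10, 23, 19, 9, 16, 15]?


Check each element:
  27 is odd
  10 is even
  23 is odd
  19 is odd
  9 is odd
  16 is even
  15 is odd
Evens: [10, 16]
Count of evens = 2
Final answer: 2


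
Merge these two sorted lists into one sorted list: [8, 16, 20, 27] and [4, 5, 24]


List A: [8, 16, 20, 27]
List B: [4, 5, 24]
Repeatedly compare the front elements and take the smaller:
  8 vs 4 -> take 4
  8 vs 5 -> take 5
  8 vs 24 -> take 8
  16 vs 24 -> take 16
  20 vs 24 -> take 20
  27 vs 24 -> take 24
  B is exhausted; append the rest of A: [27]
Final answer: [4, 5, 8, 16, 20, 24, 27]


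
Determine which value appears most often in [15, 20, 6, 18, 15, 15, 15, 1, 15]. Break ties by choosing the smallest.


Count the frequency of each value:
  1 appears 1 time(s)
  6 appears 1 time(s)
  15 appears 5 time(s)
  18 appears 1 time(s)
  20 appears 1 time(s)
Maximum frequency is 5.
Only 15 reaches that frequency, so it is the mode.
Final answer: 15


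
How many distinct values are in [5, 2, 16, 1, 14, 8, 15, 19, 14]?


List all unique values:
Distinct values: [1, 2, 5, 8, 14, 15, 16, 19]
Count = 8
Final answer: 8


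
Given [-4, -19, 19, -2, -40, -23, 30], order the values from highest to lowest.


Original list: [-4, -19, 19, -2, -40, -23, 30]
Repeatedly take the largest remaining element:
  Remaining [-4, -19, 19, -2, -40, -23, 30] -> largest is 30
  Remaining [-4, -19, 19, -2, -40, -23] -> largest is 19
  Remaining [-4, -19, -2, -40, -23] -> largest is -2
  Remaining [-4, -19, -40, -23] -> largest is -4
  Remaining [-19, -40, -23] -> largest is -19
  Remaining [-40, -23] -> largest is -23
  Remaining [-40] -> largest is -40
Collecting the picks in order gives the descending list.
Final answer: [30, 19, -2, -4, -19, -23, -40]


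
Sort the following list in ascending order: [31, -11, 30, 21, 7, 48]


Original list: [31, -11, 30, 21, 7, 48]
Repeatedly take the smallest remaining element:
  Remaining [31, -11, 30, 21, 7, 48] -> smallest is -11
  Remaining [31, 30, 21, 7, 48] -> smallest is 7
  Remaining [31, 30, 21, 48] -> smallest is 21
  Remaining [31, 30, 48] -> smallest is 30
  Remaining [31, 48] -> smallest is 31
  Remaining [48] -> smallest is 48
Collecting the picks in order gives the sorted list.
Final answer: [-11, 7, 21, 30, 31, 48]


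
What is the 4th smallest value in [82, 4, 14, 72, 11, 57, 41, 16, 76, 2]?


Sort ascending: [2, 4, 11, 14, 16, 41, 57, 72, 76, 82]
The 4th element (1-indexed) is at index 3.
Value = 14
Final answer: 14


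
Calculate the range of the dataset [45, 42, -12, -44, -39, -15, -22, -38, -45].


Maximum value: 45
Minimum value: -45
Range = 45 - (-45) = 90
Final answer: 90


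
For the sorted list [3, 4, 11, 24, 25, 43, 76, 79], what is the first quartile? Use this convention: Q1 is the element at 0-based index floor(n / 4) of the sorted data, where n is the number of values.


The list has n = 8 elements.
Q1 index = floor(8 / 4) = floor(2) = 2
Counting from index 0 in the sorted data, the element at index 2 is 11.
Final answer: 11


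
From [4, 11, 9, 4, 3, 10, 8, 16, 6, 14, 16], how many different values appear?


List all unique values:
Distinct values: [3, 4, 6, 8, 9, 10, 11, 14, 16]
Count = 9
Final answer: 9


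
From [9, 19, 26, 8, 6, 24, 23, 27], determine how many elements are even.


Check each element:
  9 is odd
  19 is odd
  26 is even
  8 is even
  6 is even
  24 is even
  23 is odd
  27 is odd
Evens: [26, 8, 6, 24]
Count of evens = 4
Final answer: 4


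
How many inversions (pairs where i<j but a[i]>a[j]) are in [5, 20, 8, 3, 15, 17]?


For each element, count the later elements that are smaller than it:
  5 (index 0): smaller elements after it = [3] -> 1
  20 (index 1): smaller elements after it = [8, 3, 15, 17] -> 4
  8 (index 2): smaller elements after it = [3] -> 1
  3 (index 3): smaller elements after it = [] -> 0
  15 (index 4): smaller elements after it = [] -> 0
Total inversions = 1 + 4 + 1 + 0 + 0 = 6
Final answer: 6


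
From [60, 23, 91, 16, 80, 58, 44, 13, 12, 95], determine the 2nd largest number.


Sort descending: [95, 91, 80, 60, 58, 44, 23, 16, 13, 12]
The 2nd element (1-indexed) is at index 1.
Value = 91
Final answer: 91


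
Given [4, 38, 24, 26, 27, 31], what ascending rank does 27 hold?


Sort ascending: [4, 24, 26, 27, 31, 38]
Find 27 in the sorted list.
27 is at position 4 (1-indexed).
Final answer: 4


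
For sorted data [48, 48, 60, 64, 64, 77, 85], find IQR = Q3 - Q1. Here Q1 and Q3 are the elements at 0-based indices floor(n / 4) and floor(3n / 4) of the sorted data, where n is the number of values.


The data has n = 7 elements.
Q1 index = floor(7 / 4) = floor(1.75) = 1; Q3 index = floor(3 * 7 / 4) = floor(5.25) = 5
Q1 = element at index 1 = 48
Q3 = element at index 5 = 77
IQR = 77 - 48 = 29
Final answer: 29


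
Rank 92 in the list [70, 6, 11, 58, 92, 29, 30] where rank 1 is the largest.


Sort descending: [92, 70, 58, 30, 29, 11, 6]
Find 92 in the sorted list.
92 is at position 1.
Final answer: 1


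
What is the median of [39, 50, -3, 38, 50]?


First, sort the list: [-3, 38, 39, 50, 50]
The list has 5 elements (odd count).
The middle index is 2 (0-based), and the element there is 39.
Final answer: 39


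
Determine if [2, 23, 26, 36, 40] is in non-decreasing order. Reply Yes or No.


Check consecutive pairs:
  2 <= 23? True
  23 <= 26? True
  26 <= 36? True
  36 <= 40? True
Every consecutive pair is in order, so the list is non-decreasing.
Final answer: Yes


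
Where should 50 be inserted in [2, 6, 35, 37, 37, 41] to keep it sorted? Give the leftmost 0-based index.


List is sorted: [2, 6, 35, 37, 37, 41]
We need the leftmost position where 50 can be inserted, i.e. the first index whose element is >= 50 (or the end of the list if none is).
Binary search with low=0, high=6 (0-based indices):
  low=0, high=6, mid=3: a[3]=37 < 50, so low = 4
  low=4, high=6, mid=5: a[5]=41 < 50, so low = 6
Now low = high = 6, so the insertion index is 6.
Final answer: 6


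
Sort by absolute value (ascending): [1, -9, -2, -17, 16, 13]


Compute absolute values:
  |1| = 1
  |-9| = 9
  |-2| = 2
  |-17| = 17
  |16| = 16
  |13| = 13
Absolute values in increasing order: 1 < 2 < 9 < 13 < 16 < 17
Listing the original numbers in that order gives the answer.
Final answer: [1, -2, -9, 13, 16, -17]


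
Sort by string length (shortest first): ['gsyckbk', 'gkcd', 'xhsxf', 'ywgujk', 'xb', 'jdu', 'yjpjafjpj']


Compute lengths:
  'gsyckbk' has length 7
  'gkcd' has length 4
  'xhsxf' has length 5
  'ywgujk' has length 6
  'xb' has length 2
  'jdu' has length 3
  'yjpjafjpj' has length 9
Lengths in increasing order: 2 < 3 < 4 < 5 < 6 < 7 < 9
Listing the words in that order gives the answer.
Final answer: ['xb', 'jdu', 'gkcd', 'xhsxf', 'ywgujk', 'gsyckbk', 'yjpjafjpj']


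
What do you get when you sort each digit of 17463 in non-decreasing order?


The number 17463 has digits: 1, 7, 4, 6, 3
Sorted: 1, 3, 4, 6, 7
Joining the sorted digits gives the result.
Final answer: 13467


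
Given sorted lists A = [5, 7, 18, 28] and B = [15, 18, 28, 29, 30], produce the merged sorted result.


List A: [5, 7, 18, 28]
List B: [15, 18, 28, 29, 30]
Repeatedly compare the front elements and take the smaller:
  5 vs 15 -> take 5
  7 vs 15 -> take 7
  18 vs 15 -> take 15
  18 vs 18 -> take 18
  28 vs 18 -> take 18
  28 vs 28 -> take 28
  A is exhausted; append the rest of B: [28, 29, 30]
Final answer: [5, 7, 15, 18, 18, 28, 28, 29, 30]


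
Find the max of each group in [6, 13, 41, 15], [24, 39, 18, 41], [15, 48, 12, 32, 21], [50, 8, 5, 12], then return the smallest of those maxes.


Find max of each group:
  Group 1: [6, 13, 41, 15] -> max = 41
  Group 2: [24, 39, 18, 41] -> max = 41
  Group 3: [15, 48, 12, 32, 21] -> max = 48
  Group 4: [50, 8, 5, 12] -> max = 50
Maxes: [41, 41, 48, 50]
Minimum of maxes = 41
Final answer: 41


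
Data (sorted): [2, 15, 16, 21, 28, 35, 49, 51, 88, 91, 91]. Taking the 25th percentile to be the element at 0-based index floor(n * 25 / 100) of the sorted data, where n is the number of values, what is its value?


The dataset has n = 11 elements.
Index = floor(11 * 25 / 100) = floor(275 / 100) = floor(2.75) = 2
Counting from index 0 in the sorted data, the element at index 2 is 16.
Final answer: 16


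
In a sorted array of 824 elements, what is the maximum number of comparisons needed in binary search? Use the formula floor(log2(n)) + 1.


Binary search halves the search space each step.
Maximum comparisons = floor(log2(824)) + 1
log2(824) = 9.6865
floor(log2(824)) = 9, so 9 + 1 = 10
Final answer: 10


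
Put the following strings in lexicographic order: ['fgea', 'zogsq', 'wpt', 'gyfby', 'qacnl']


Compare strings character by character (the first differing letter decides):
  'fgea' < 'gyfby' since 'f' < 'g' at position 1
  'gyfby' < 'qacnl' since 'g' < 'q' at position 1
  'qacnl' < 'wpt' since 'q' < 'w' at position 1
  'wpt' < 'zogsq' since 'w' < 'z' at position 1
Chaining these comparisons gives the alphabetical order.
Final answer: ['fgea', 'gyfby', 'qacnl', 'wpt', 'zogsq']


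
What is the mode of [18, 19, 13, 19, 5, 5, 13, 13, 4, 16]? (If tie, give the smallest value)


Count the frequency of each value:
  4 appears 1 time(s)
  5 appears 2 time(s)
  13 appears 3 time(s)
  16 appears 1 time(s)
  18 appears 1 time(s)
  19 appears 2 time(s)
Maximum frequency is 3.
Only 13 reaches that frequency, so it is the mode.
Final answer: 13


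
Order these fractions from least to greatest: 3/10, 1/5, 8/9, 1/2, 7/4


Convert to decimal for comparison:
  3/10 = 0.3
  1/5 = 0.2
  8/9 = 0.8889
  1/2 = 0.5
  7/4 = 1.75
Decimals in increasing order: 0.2 < 0.3 < 0.5 < 0.8889 < 1.75
Writing each back as its fraction gives the sorted order.
Final answer: 1/5, 3/10, 1/2, 8/9, 7/4


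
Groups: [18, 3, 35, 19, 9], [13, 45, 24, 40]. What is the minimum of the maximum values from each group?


Find max of each group:
  Group 1: [18, 3, 35, 19, 9] -> max = 35
  Group 2: [13, 45, 24, 40] -> max = 45
Maxes: [35, 45]
Minimum of maxes = 35
Final answer: 35


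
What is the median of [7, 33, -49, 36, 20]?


First, sort the list: [-49, 7, 20, 33, 36]
The list has 5 elements (odd count).
The middle index is 2 (0-based), and the element there is 20.
Final answer: 20


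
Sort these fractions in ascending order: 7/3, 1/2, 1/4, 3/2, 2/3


Convert to decimal for comparison:
  7/3 = 2.3333
  1/2 = 0.5
  1/4 = 0.25
  3/2 = 1.5
  2/3 = 0.6667
Decimals in increasing order: 0.25 < 0.5 < 0.6667 < 1.5 < 2.3333
Writing each back as its fraction gives the sorted order.
Final answer: 1/4, 1/2, 2/3, 3/2, 7/3


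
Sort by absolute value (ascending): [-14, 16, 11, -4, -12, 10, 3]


Compute absolute values:
  |-14| = 14
  |16| = 16
  |11| = 11
  |-4| = 4
  |-12| = 12
  |10| = 10
  |3| = 3
Absolute values in increasing order: 3 < 4 < 10 < 11 < 12 < 14 < 16
Listing the original numbers in that order gives the answer.
Final answer: [3, -4, 10, 11, -12, -14, 16]


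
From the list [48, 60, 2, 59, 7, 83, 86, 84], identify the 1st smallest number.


Sort ascending: [2, 7, 48, 59, 60, 83, 84, 86]
The 1st element (1-indexed) is at index 0.
Value = 2
Final answer: 2


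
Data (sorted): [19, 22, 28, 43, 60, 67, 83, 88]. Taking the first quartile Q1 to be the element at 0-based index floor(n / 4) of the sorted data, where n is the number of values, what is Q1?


The list has n = 8 elements.
Q1 index = floor(8 / 4) = floor(2) = 2
Counting from index 0 in the sorted data, the element at index 2 is 28.
Final answer: 28


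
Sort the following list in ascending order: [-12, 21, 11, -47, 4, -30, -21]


Original list: [-12, 21, 11, -47, 4, -30, -21]
Repeatedly take the smallest remaining element:
  Remaining [-12, 21, 11, -47, 4, -30, -21] -> smallest is -47
  Remaining [-12, 21, 11, 4, -30, -21] -> smallest is -30
  Remaining [-12, 21, 11, 4, -21] -> smallest is -21
  Remaining [-12, 21, 11, 4] -> smallest is -12
  Remaining [21, 11, 4] -> smallest is 4
  Remaining [21, 11] -> smallest is 11
  Remaining [21] -> smallest is 21
Collecting the picks in order gives the sorted list.
Final answer: [-47, -30, -21, -12, 4, 11, 21]


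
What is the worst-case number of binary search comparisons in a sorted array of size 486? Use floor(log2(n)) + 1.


Binary search halves the search space each step.
Maximum comparisons = floor(log2(486)) + 1
log2(486) = 8.9248
floor(log2(486)) = 8, so 8 + 1 = 9
Final answer: 9


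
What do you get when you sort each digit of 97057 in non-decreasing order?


The number 97057 has digits: 9, 7, 0, 5, 7
Sorted: 0, 5, 7, 7, 9
Joining the sorted digits gives the result.
Final answer: 05779


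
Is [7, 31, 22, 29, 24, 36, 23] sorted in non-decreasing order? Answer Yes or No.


Check consecutive pairs:
  7 <= 31? True
  31 <= 22? False
  22 <= 29? True
  29 <= 24? False
  24 <= 36? True
  36 <= 23? False
3 consecutive pair(s) are out of order, so the list is not sorted.
Final answer: No


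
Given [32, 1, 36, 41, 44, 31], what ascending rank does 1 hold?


Sort ascending: [1, 31, 32, 36, 41, 44]
Find 1 in the sorted list.
1 is at position 1 (1-indexed).
Final answer: 1


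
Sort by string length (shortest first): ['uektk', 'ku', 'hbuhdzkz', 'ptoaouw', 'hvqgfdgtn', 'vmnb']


Compute lengths:
  'uektk' has length 5
  'ku' has length 2
  'hbuhdzkz' has length 8
  'ptoaouw' has length 7
  'hvqgfdgtn' has length 9
  'vmnb' has length 4
Lengths in increasing order: 2 < 4 < 5 < 7 < 8 < 9
Listing the words in that order gives the answer.
Final answer: ['ku', 'vmnb', 'uektk', 'ptoaouw', 'hbuhdzkz', 'hvqgfdgtn']


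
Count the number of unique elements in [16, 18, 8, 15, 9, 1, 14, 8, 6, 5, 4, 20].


List all unique values:
Distinct values: [1, 4, 5, 6, 8, 9, 14, 15, 16, 18, 20]
Count = 11
Final answer: 11


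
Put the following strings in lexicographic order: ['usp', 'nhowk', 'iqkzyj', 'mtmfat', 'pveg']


Compare strings character by character (the first differing letter decides):
  'iqkzyj' < 'mtmfat' since 'i' < 'm' at position 1
  'mtmfat' < 'nhowk' since 'm' < 'n' at position 1
  'nhowk' < 'pveg' since 'n' < 'p' at position 1
  'pveg' < 'usp' since 'p' < 'u' at position 1
Chaining these comparisons gives the alphabetical order.
Final answer: ['iqkzyj', 'mtmfat', 'nhowk', 'pveg', 'usp']


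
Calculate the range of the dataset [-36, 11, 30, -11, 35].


Maximum value: 35
Minimum value: -36
Range = 35 - (-36) = 71
Final answer: 71


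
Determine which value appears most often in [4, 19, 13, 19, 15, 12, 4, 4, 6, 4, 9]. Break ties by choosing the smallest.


Count the frequency of each value:
  4 appears 4 time(s)
  6 appears 1 time(s)
  9 appears 1 time(s)
  12 appears 1 time(s)
  13 appears 1 time(s)
  15 appears 1 time(s)
  19 appears 2 time(s)
Maximum frequency is 4.
Only 4 reaches that frequency, so it is the mode.
Final answer: 4


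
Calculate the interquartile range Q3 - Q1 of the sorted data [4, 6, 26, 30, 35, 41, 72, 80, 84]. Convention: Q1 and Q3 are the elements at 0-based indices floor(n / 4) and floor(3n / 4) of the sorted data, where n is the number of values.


The data has n = 9 elements.
Q1 index = floor(9 / 4) = floor(2.25) = 2; Q3 index = floor(3 * 9 / 4) = floor(6.75) = 6
Q1 = element at index 2 = 26
Q3 = element at index 6 = 72
IQR = 72 - 26 = 46
Final answer: 46


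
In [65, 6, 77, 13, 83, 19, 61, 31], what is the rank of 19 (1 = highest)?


Sort descending: [83, 77, 65, 61, 31, 19, 13, 6]
Find 19 in the sorted list.
19 is at position 6.
Final answer: 6


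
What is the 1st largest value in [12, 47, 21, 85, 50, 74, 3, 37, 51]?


Sort descending: [85, 74, 51, 50, 47, 37, 21, 12, 3]
The 1st element (1-indexed) is at index 0.
Value = 85
Final answer: 85


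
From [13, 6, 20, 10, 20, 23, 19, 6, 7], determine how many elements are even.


Check each element:
  13 is odd
  6 is even
  20 is even
  10 is even
  20 is even
  23 is odd
  19 is odd
  6 is even
  7 is odd
Evens: [6, 20, 10, 20, 6]
Count of evens = 5
Final answer: 5


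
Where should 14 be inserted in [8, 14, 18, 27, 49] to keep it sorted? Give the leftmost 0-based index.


List is sorted: [8, 14, 18, 27, 49]
We need the leftmost position where 14 can be inserted, i.e. the first index whose element is >= 14 (or the end of the list if none is).
Binary search with low=0, high=5 (0-based indices):
  low=0, high=5, mid=2: a[2]=18 >= 14, so high = 2
  low=0, high=2, mid=1: a[1]=14 >= 14, so high = 1
  low=0, high=1, mid=0: a[0]=8 < 14, so low = 1
Now low = high = 1, so the insertion index is 1.
Final answer: 1


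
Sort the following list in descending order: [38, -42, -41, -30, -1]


Original list: [38, -42, -41, -30, -1]
Repeatedly take the largest remaining element:
  Remaining [38, -42, -41, -30, -1] -> largest is 38
  Remaining [-42, -41, -30, -1] -> largest is -1
  Remaining [-42, -41, -30] -> largest is -30
  Remaining [-42, -41] -> largest is -41
  Remaining [-42] -> largest is -42
Collecting the picks in order gives the descending list.
Final answer: [38, -1, -30, -41, -42]


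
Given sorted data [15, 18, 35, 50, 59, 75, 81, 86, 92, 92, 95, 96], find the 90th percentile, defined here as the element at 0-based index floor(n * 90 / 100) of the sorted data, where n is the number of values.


The dataset has n = 12 elements.
Index = floor(12 * 90 / 100) = floor(1080 / 100) = floor(10.8) = 10
Counting from index 0 in the sorted data, the element at index 10 is 95.
Final answer: 95


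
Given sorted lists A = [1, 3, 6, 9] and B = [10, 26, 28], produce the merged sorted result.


List A: [1, 3, 6, 9]
List B: [10, 26, 28]
Repeatedly compare the front elements and take the smaller:
  1 vs 10 -> take 1
  3 vs 10 -> take 3
  6 vs 10 -> take 6
  9 vs 10 -> take 9
  A is exhausted; append the rest of B: [10, 26, 28]
Final answer: [1, 3, 6, 9, 10, 26, 28]


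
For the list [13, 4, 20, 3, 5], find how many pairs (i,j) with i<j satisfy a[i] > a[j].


For each element, count the later elements that are smaller than it:
  13 (index 0): smaller elements after it = [4, 3, 5] -> 3
  4 (index 1): smaller elements after it = [3] -> 1
  20 (index 2): smaller elements after it = [3, 5] -> 2
  3 (index 3): smaller elements after it = [] -> 0
Total inversions = 3 + 1 + 2 + 0 = 6
Final answer: 6
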